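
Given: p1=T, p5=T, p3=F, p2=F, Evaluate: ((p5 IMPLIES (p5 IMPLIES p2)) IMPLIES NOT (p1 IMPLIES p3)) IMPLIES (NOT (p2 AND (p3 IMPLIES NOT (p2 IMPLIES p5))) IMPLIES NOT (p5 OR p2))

F

p5 IMPLIES p2 = T IMPLIES F = F
p5 IMPLIES (p5 IMPLIES p2) = T IMPLIES F = F
p1 IMPLIES p3 = T IMPLIES F = F
NOT (p1 IMPLIES p3) = NOT F = T
(p5 IMPLIES (p5 IMPLIES p2)) IMPLIES NOT (p1 IMPLIES p3) = F IMPLIES T = T
p2 IMPLIES p5 = F IMPLIES T = T
NOT (p2 IMPLIES p5) = NOT T = F
p3 IMPLIES NOT (p2 IMPLIES p5) = F IMPLIES F = T
p2 AND (p3 IMPLIES NOT (p2 IMPLIES p5)) = F AND T = F
NOT (p2 AND (p3 IMPLIES NOT (p2 IMPLIES p5))) = NOT F = T
p5 OR p2 = T OR F = T
NOT (p5 OR p2) = NOT T = F
NOT (p2 AND (p3 IMPLIES NOT (p2 IMPLIES p5))) IMPLIES NOT (p5 OR p2) = T IMPLIES F = F
((p5 IMPLIES (p5 IMPLIES p2)) IMPLIES NOT (p1 IMPLIES p3)) IMPLIES (NOT (p2 AND (p3 IMPLIES NOT (p2 IMPLIES p5))) IMPLIES NOT (p5 OR p2)) = T IMPLIES F = F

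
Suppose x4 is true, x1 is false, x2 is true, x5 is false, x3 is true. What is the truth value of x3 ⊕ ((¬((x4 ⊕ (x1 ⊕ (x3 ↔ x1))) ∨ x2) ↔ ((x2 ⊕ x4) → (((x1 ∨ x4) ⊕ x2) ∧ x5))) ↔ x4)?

x3 ↔ x1 = True ↔ False = False
x1 ⊕ (x3 ↔ x1) = False ⊕ False = False
x4 ⊕ (x1 ⊕ (x3 ↔ x1)) = True ⊕ False = True
(x4 ⊕ (x1 ⊕ (x3 ↔ x1))) ∨ x2 = True ∨ True = True
¬((x4 ⊕ (x1 ⊕ (x3 ↔ x1))) ∨ x2) = ¬True = False
x2 ⊕ x4 = True ⊕ True = False
x1 ∨ x4 = False ∨ True = True
(x1 ∨ x4) ⊕ x2 = True ⊕ True = False
((x1 ∨ x4) ⊕ x2) ∧ x5 = False ∧ False = False
(x2 ⊕ x4) → (((x1 ∨ x4) ⊕ x2) ∧ x5) = False → False = True
¬((x4 ⊕ (x1 ⊕ (x3 ↔ x1))) ∨ x2) ↔ ((x2 ⊕ x4) → (((x1 ∨ x4) ⊕ x2) ∧ x5)) = False ↔ True = False
(¬((x4 ⊕ (x1 ⊕ (x3 ↔ x1))) ∨ x2) ↔ ((x2 ⊕ x4) → (((x1 ∨ x4) ⊕ x2) ∧ x5))) ↔ x4 = False ↔ True = False
x3 ⊕ ((¬((x4 ⊕ (x1 ⊕ (x3 ↔ x1))) ∨ x2) ↔ ((x2 ⊕ x4) → (((x1 ∨ x4) ⊕ x2) ∧ x5))) ↔ x4) = True ⊕ False = True

True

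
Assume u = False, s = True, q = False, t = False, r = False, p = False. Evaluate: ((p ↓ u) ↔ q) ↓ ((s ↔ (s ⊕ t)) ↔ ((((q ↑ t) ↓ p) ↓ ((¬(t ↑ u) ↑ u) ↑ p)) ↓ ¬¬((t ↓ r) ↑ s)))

p ↓ u = False ↓ False = True
(p ↓ u) ↔ q = True ↔ False = False
s ⊕ t = True ⊕ False = True
s ↔ (s ⊕ t) = True ↔ True = True
q ↑ t = False ↑ False = True
(q ↑ t) ↓ p = True ↓ False = False
t ↑ u = False ↑ False = True
¬(t ↑ u) = ¬True = False
¬(t ↑ u) ↑ u = False ↑ False = True
(¬(t ↑ u) ↑ u) ↑ p = True ↑ False = True
((q ↑ t) ↓ p) ↓ ((¬(t ↑ u) ↑ u) ↑ p) = False ↓ True = False
t ↓ r = False ↓ False = True
(t ↓ r) ↑ s = True ↑ True = False
¬((t ↓ r) ↑ s) = ¬False = True
¬¬((t ↓ r) ↑ s) = ¬True = False
(((q ↑ t) ↓ p) ↓ ((¬(t ↑ u) ↑ u) ↑ p)) ↓ ¬¬((t ↓ r) ↑ s) = False ↓ False = True
(s ↔ (s ⊕ t)) ↔ ((((q ↑ t) ↓ p) ↓ ((¬(t ↑ u) ↑ u) ↑ p)) ↓ ¬¬((t ↓ r) ↑ s)) = True ↔ True = True
((p ↓ u) ↔ q) ↓ ((s ↔ (s ⊕ t)) ↔ ((((q ↑ t) ↓ p) ↓ ((¬(t ↑ u) ↑ u) ↑ p)) ↓ ¬¬((t ↓ r) ↑ s))) = False ↓ True = False

False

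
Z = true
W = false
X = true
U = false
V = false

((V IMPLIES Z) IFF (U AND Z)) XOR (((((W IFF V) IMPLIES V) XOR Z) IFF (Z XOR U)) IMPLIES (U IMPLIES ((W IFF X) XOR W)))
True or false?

true

Substituting Z=true, W=false, X=true, U=false, V=false:
V IMPLIES Z = false IMPLIES true = true
U AND Z = false AND true = false
(V IMPLIES Z) IFF (U AND Z) = true IFF false = false
W IFF V = false IFF false = true
(W IFF V) IMPLIES V = true IMPLIES false = false
((W IFF V) IMPLIES V) XOR Z = false XOR true = true
Z XOR U = true XOR false = true
(((W IFF V) IMPLIES V) XOR Z) IFF (Z XOR U) = true IFF true = true
W IFF X = false IFF true = false
(W IFF X) XOR W = false XOR false = false
U IMPLIES ((W IFF X) XOR W) = false IMPLIES false = true
((((W IFF V) IMPLIES V) XOR Z) IFF (Z XOR U)) IMPLIES (U IMPLIES ((W IFF X) XOR W)) = true IMPLIES true = true
((V IMPLIES Z) IFF (U AND Z)) XOR (((((W IFF V) IMPLIES V) XOR Z) IFF (Z XOR U)) IMPLIES (U IMPLIES ((W IFF X) XOR W))) = false XOR true = true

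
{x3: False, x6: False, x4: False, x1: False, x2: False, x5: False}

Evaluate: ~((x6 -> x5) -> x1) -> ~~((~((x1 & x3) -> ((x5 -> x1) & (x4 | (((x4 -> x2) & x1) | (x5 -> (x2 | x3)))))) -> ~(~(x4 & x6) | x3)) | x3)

True

x6 -> x5 = False -> False = True
(x6 -> x5) -> x1 = True -> False = False
~((x6 -> x5) -> x1) = ~False = True
x1 & x3 = False & False = False
x5 -> x1 = False -> False = True
x4 -> x2 = False -> False = True
(x4 -> x2) & x1 = True & False = False
x2 | x3 = False | False = False
x5 -> (x2 | x3) = False -> False = True
((x4 -> x2) & x1) | (x5 -> (x2 | x3)) = False | True = True
x4 | (((x4 -> x2) & x1) | (x5 -> (x2 | x3))) = False | True = True
(x5 -> x1) & (x4 | (((x4 -> x2) & x1) | (x5 -> (x2 | x3)))) = True & True = True
(x1 & x3) -> ((x5 -> x1) & (x4 | (((x4 -> x2) & x1) | (x5 -> (x2 | x3))))) = False -> True = True
~((x1 & x3) -> ((x5 -> x1) & (x4 | (((x4 -> x2) & x1) | (x5 -> (x2 | x3)))))) = ~True = False
x4 & x6 = False & False = False
~(x4 & x6) = ~False = True
~(x4 & x6) | x3 = True | False = True
~(~(x4 & x6) | x3) = ~True = False
~((x1 & x3) -> ((x5 -> x1) & (x4 | (((x4 -> x2) & x1) | (x5 -> (x2 | x3)))))) -> ~(~(x4 & x6) | x3) = False -> False = True
(~((x1 & x3) -> ((x5 -> x1) & (x4 | (((x4 -> x2) & x1) | (x5 -> (x2 | x3)))))) -> ~(~(x4 & x6) | x3)) | x3 = True | False = True
~((~((x1 & x3) -> ((x5 -> x1) & (x4 | (((x4 -> x2) & x1) | (x5 -> (x2 | x3)))))) -> ~(~(x4 & x6) | x3)) | x3) = ~True = False
~~((~((x1 & x3) -> ((x5 -> x1) & (x4 | (((x4 -> x2) & x1) | (x5 -> (x2 | x3)))))) -> ~(~(x4 & x6) | x3)) | x3) = ~False = True
~((x6 -> x5) -> x1) -> ~~((~((x1 & x3) -> ((x5 -> x1) & (x4 | (((x4 -> x2) & x1) | (x5 -> (x2 | x3)))))) -> ~(~(x4 & x6) | x3)) | x3) = True -> True = True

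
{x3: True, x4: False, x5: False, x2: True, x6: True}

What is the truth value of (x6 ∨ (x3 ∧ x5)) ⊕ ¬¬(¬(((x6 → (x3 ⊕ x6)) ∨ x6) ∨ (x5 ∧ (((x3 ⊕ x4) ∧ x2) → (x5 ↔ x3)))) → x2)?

x3 ∧ x5 = True ∧ False = False
x6 ∨ (x3 ∧ x5) = True ∨ False = True
x3 ⊕ x6 = True ⊕ True = False
x6 → (x3 ⊕ x6) = True → False = False
(x6 → (x3 ⊕ x6)) ∨ x6 = False ∨ True = True
x3 ⊕ x4 = True ⊕ False = True
(x3 ⊕ x4) ∧ x2 = True ∧ True = True
x5 ↔ x3 = False ↔ True = False
((x3 ⊕ x4) ∧ x2) → (x5 ↔ x3) = True → False = False
x5 ∧ (((x3 ⊕ x4) ∧ x2) → (x5 ↔ x3)) = False ∧ False = False
((x6 → (x3 ⊕ x6)) ∨ x6) ∨ (x5 ∧ (((x3 ⊕ x4) ∧ x2) → (x5 ↔ x3))) = True ∨ False = True
¬(((x6 → (x3 ⊕ x6)) ∨ x6) ∨ (x5 ∧ (((x3 ⊕ x4) ∧ x2) → (x5 ↔ x3)))) = ¬True = False
¬(((x6 → (x3 ⊕ x6)) ∨ x6) ∨ (x5 ∧ (((x3 ⊕ x4) ∧ x2) → (x5 ↔ x3)))) → x2 = False → True = True
¬(¬(((x6 → (x3 ⊕ x6)) ∨ x6) ∨ (x5 ∧ (((x3 ⊕ x4) ∧ x2) → (x5 ↔ x3)))) → x2) = ¬True = False
¬¬(¬(((x6 → (x3 ⊕ x6)) ∨ x6) ∨ (x5 ∧ (((x3 ⊕ x4) ∧ x2) → (x5 ↔ x3)))) → x2) = ¬False = True
(x6 ∨ (x3 ∧ x5)) ⊕ ¬¬(¬(((x6 → (x3 ⊕ x6)) ∨ x6) ∨ (x5 ∧ (((x3 ⊕ x4) ∧ x2) → (x5 ↔ x3)))) → x2) = True ⊕ True = False

False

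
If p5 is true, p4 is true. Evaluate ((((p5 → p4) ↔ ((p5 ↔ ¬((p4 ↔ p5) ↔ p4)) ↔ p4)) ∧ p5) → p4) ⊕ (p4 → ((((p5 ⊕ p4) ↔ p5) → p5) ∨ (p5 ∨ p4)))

False

Substituting p5=True, p4=True:
p5 → p4 = True → True = True
p4 ↔ p5 = True ↔ True = True
(p4 ↔ p5) ↔ p4 = True ↔ True = True
¬((p4 ↔ p5) ↔ p4) = ¬True = False
p5 ↔ ¬((p4 ↔ p5) ↔ p4) = True ↔ False = False
(p5 ↔ ¬((p4 ↔ p5) ↔ p4)) ↔ p4 = False ↔ True = False
(p5 → p4) ↔ ((p5 ↔ ¬((p4 ↔ p5) ↔ p4)) ↔ p4) = True ↔ False = False
((p5 → p4) ↔ ((p5 ↔ ¬((p4 ↔ p5) ↔ p4)) ↔ p4)) ∧ p5 = False ∧ True = False
(((p5 → p4) ↔ ((p5 ↔ ¬((p4 ↔ p5) ↔ p4)) ↔ p4)) ∧ p5) → p4 = False → True = True
p5 ⊕ p4 = True ⊕ True = False
(p5 ⊕ p4) ↔ p5 = False ↔ True = False
((p5 ⊕ p4) ↔ p5) → p5 = False → True = True
p5 ∨ p4 = True ∨ True = True
(((p5 ⊕ p4) ↔ p5) → p5) ∨ (p5 ∨ p4) = True ∨ True = True
p4 → ((((p5 ⊕ p4) ↔ p5) → p5) ∨ (p5 ∨ p4)) = True → True = True
((((p5 → p4) ↔ ((p5 ↔ ¬((p4 ↔ p5) ↔ p4)) ↔ p4)) ∧ p5) → p4) ⊕ (p4 → ((((p5 ⊕ p4) ↔ p5) → p5) ∨ (p5 ∨ p4))) = True ⊕ True = False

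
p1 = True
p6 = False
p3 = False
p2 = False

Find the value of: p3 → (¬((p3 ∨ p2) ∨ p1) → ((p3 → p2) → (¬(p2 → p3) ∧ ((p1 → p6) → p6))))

True

Substituting p1=True, p6=False, p3=False, p2=False:
p3 ∨ p2 = False ∨ False = False
(p3 ∨ p2) ∨ p1 = False ∨ True = True
¬((p3 ∨ p2) ∨ p1) = ¬True = False
p3 → p2 = False → False = True
p2 → p3 = False → False = True
¬(p2 → p3) = ¬True = False
p1 → p6 = True → False = False
(p1 → p6) → p6 = False → False = True
¬(p2 → p3) ∧ ((p1 → p6) → p6) = False ∧ True = False
(p3 → p2) → (¬(p2 → p3) ∧ ((p1 → p6) → p6)) = True → False = False
¬((p3 ∨ p2) ∨ p1) → ((p3 → p2) → (¬(p2 → p3) ∧ ((p1 → p6) → p6))) = False → False = True
p3 → (¬((p3 ∨ p2) ∨ p1) → ((p3 → p2) → (¬(p2 → p3) ∧ ((p1 → p6) → p6)))) = False → True = True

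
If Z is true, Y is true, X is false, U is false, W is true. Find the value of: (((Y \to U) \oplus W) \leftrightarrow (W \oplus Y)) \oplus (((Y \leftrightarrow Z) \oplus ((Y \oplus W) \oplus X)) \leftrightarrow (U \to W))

Substituting Z=T, Y=T, X=F, U=F, W=T:
Y \to U = T \to F = F
(Y \to U) \oplus W = F \oplus T = T
W \oplus Y = T \oplus T = F
((Y \to U) \oplus W) \leftrightarrow (W \oplus Y) = T \leftrightarrow F = F
Y \leftrightarrow Z = T \leftrightarrow T = T
Y \oplus W = T \oplus T = F
(Y \oplus W) \oplus X = F \oplus F = F
(Y \leftrightarrow Z) \oplus ((Y \oplus W) \oplus X) = T \oplus F = T
U \to W = F \to T = T
((Y \leftrightarrow Z) \oplus ((Y \oplus W) \oplus X)) \leftrightarrow (U \to W) = T \leftrightarrow T = T
(((Y \to U) \oplus W) \leftrightarrow (W \oplus Y)) \oplus (((Y \leftrightarrow Z) \oplus ((Y \oplus W) \oplus X)) \leftrightarrow (U \to W)) = F \oplus T = T

T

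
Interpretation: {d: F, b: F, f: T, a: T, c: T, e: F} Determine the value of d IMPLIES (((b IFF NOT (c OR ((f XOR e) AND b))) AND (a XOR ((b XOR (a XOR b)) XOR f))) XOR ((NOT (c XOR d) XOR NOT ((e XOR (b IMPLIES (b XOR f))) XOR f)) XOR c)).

f XOR e = T XOR F = T
(f XOR e) AND b = T AND F = F
c OR ((f XOR e) AND b) = T OR F = T
NOT (c OR ((f XOR e) AND b)) = NOT T = F
b IFF NOT (c OR ((f XOR e) AND b)) = F IFF F = T
a XOR b = T XOR F = T
b XOR (a XOR b) = F XOR T = T
(b XOR (a XOR b)) XOR f = T XOR T = F
a XOR ((b XOR (a XOR b)) XOR f) = T XOR F = T
(b IFF NOT (c OR ((f XOR e) AND b))) AND (a XOR ((b XOR (a XOR b)) XOR f)) = T AND T = T
c XOR d = T XOR F = T
NOT (c XOR d) = NOT T = F
b XOR f = F XOR T = T
b IMPLIES (b XOR f) = F IMPLIES T = T
e XOR (b IMPLIES (b XOR f)) = F XOR T = T
(e XOR (b IMPLIES (b XOR f))) XOR f = T XOR T = F
NOT ((e XOR (b IMPLIES (b XOR f))) XOR f) = NOT F = T
NOT (c XOR d) XOR NOT ((e XOR (b IMPLIES (b XOR f))) XOR f) = F XOR T = T
(NOT (c XOR d) XOR NOT ((e XOR (b IMPLIES (b XOR f))) XOR f)) XOR c = T XOR T = F
((b IFF NOT (c OR ((f XOR e) AND b))) AND (a XOR ((b XOR (a XOR b)) XOR f))) XOR ((NOT (c XOR d) XOR NOT ((e XOR (b IMPLIES (b XOR f))) XOR f)) XOR c) = T XOR F = T
d IMPLIES (((b IFF NOT (c OR ((f XOR e) AND b))) AND (a XOR ((b XOR (a XOR b)) XOR f))) XOR ((NOT (c XOR d) XOR NOT ((e XOR (b IMPLIES (b XOR f))) XOR f)) XOR c)) = F IMPLIES T = T

T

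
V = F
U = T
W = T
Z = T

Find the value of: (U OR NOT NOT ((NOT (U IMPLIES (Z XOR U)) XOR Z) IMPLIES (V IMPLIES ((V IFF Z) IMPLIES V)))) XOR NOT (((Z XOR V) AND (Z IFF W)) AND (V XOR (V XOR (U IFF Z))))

Substituting V=F, U=T, W=T, Z=T:
Z XOR U = T XOR T = F
U IMPLIES (Z XOR U) = T IMPLIES F = F
NOT (U IMPLIES (Z XOR U)) = NOT F = T
NOT (U IMPLIES (Z XOR U)) XOR Z = T XOR T = F
V IFF Z = F IFF T = F
(V IFF Z) IMPLIES V = F IMPLIES F = T
V IMPLIES ((V IFF Z) IMPLIES V) = F IMPLIES T = T
(NOT (U IMPLIES (Z XOR U)) XOR Z) IMPLIES (V IMPLIES ((V IFF Z) IMPLIES V)) = F IMPLIES T = T
NOT ((NOT (U IMPLIES (Z XOR U)) XOR Z) IMPLIES (V IMPLIES ((V IFF Z) IMPLIES V))) = NOT T = F
NOT NOT ((NOT (U IMPLIES (Z XOR U)) XOR Z) IMPLIES (V IMPLIES ((V IFF Z) IMPLIES V))) = NOT F = T
U OR NOT NOT ((NOT (U IMPLIES (Z XOR U)) XOR Z) IMPLIES (V IMPLIES ((V IFF Z) IMPLIES V))) = T OR T = T
Z XOR V = T XOR F = T
Z IFF W = T IFF T = T
(Z XOR V) AND (Z IFF W) = T AND T = T
U IFF Z = T IFF T = T
V XOR (U IFF Z) = F XOR T = T
V XOR (V XOR (U IFF Z)) = F XOR T = T
((Z XOR V) AND (Z IFF W)) AND (V XOR (V XOR (U IFF Z))) = T AND T = T
NOT (((Z XOR V) AND (Z IFF W)) AND (V XOR (V XOR (U IFF Z)))) = NOT T = F
(U OR NOT NOT ((NOT (U IMPLIES (Z XOR U)) XOR Z) IMPLIES (V IMPLIES ((V IFF Z) IMPLIES V)))) XOR NOT (((Z XOR V) AND (Z IFF W)) AND (V XOR (V XOR (U IFF Z)))) = T XOR F = T

T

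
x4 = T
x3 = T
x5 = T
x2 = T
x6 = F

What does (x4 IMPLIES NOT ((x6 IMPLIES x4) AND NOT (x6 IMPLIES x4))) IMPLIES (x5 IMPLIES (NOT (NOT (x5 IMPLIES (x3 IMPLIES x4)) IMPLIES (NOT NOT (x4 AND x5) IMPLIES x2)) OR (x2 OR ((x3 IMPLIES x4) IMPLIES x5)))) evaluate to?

Substituting x4=T, x3=T, x5=T, x2=T, x6=F:
x6 IMPLIES x4 = F IMPLIES T = T
x6 IMPLIES x4 = F IMPLIES T = T
NOT (x6 IMPLIES x4) = NOT T = F
(x6 IMPLIES x4) AND NOT (x6 IMPLIES x4) = T AND F = F
NOT ((x6 IMPLIES x4) AND NOT (x6 IMPLIES x4)) = NOT F = T
x4 IMPLIES NOT ((x6 IMPLIES x4) AND NOT (x6 IMPLIES x4)) = T IMPLIES T = T
x3 IMPLIES x4 = T IMPLIES T = T
x5 IMPLIES (x3 IMPLIES x4) = T IMPLIES T = T
NOT (x5 IMPLIES (x3 IMPLIES x4)) = NOT T = F
x4 AND x5 = T AND T = T
NOT (x4 AND x5) = NOT T = F
NOT NOT (x4 AND x5) = NOT F = T
NOT NOT (x4 AND x5) IMPLIES x2 = T IMPLIES T = T
NOT (x5 IMPLIES (x3 IMPLIES x4)) IMPLIES (NOT NOT (x4 AND x5) IMPLIES x2) = F IMPLIES T = T
NOT (NOT (x5 IMPLIES (x3 IMPLIES x4)) IMPLIES (NOT NOT (x4 AND x5) IMPLIES x2)) = NOT T = F
x3 IMPLIES x4 = T IMPLIES T = T
(x3 IMPLIES x4) IMPLIES x5 = T IMPLIES T = T
x2 OR ((x3 IMPLIES x4) IMPLIES x5) = T OR T = T
NOT (NOT (x5 IMPLIES (x3 IMPLIES x4)) IMPLIES (NOT NOT (x4 AND x5) IMPLIES x2)) OR (x2 OR ((x3 IMPLIES x4) IMPLIES x5)) = F OR T = T
x5 IMPLIES (NOT (NOT (x5 IMPLIES (x3 IMPLIES x4)) IMPLIES (NOT NOT (x4 AND x5) IMPLIES x2)) OR (x2 OR ((x3 IMPLIES x4) IMPLIES x5))) = T IMPLIES T = T
(x4 IMPLIES NOT ((x6 IMPLIES x4) AND NOT (x6 IMPLIES x4))) IMPLIES (x5 IMPLIES (NOT (NOT (x5 IMPLIES (x3 IMPLIES x4)) IMPLIES (NOT NOT (x4 AND x5) IMPLIES x2)) OR (x2 OR ((x3 IMPLIES x4) IMPLIES x5)))) = T IMPLIES T = T

T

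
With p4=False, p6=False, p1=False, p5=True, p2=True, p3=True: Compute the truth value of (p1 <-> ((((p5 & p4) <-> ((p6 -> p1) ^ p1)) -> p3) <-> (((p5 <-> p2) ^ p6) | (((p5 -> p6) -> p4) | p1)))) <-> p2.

False

p5 & p4 = True & False = False
p6 -> p1 = False -> False = True
(p6 -> p1) ^ p1 = True ^ False = True
(p5 & p4) <-> ((p6 -> p1) ^ p1) = False <-> True = False
((p5 & p4) <-> ((p6 -> p1) ^ p1)) -> p3 = False -> True = True
p5 <-> p2 = True <-> True = True
(p5 <-> p2) ^ p6 = True ^ False = True
p5 -> p6 = True -> False = False
(p5 -> p6) -> p4 = False -> False = True
((p5 -> p6) -> p4) | p1 = True | False = True
((p5 <-> p2) ^ p6) | (((p5 -> p6) -> p4) | p1) = True | True = True
(((p5 & p4) <-> ((p6 -> p1) ^ p1)) -> p3) <-> (((p5 <-> p2) ^ p6) | (((p5 -> p6) -> p4) | p1)) = True <-> True = True
p1 <-> ((((p5 & p4) <-> ((p6 -> p1) ^ p1)) -> p3) <-> (((p5 <-> p2) ^ p6) | (((p5 -> p6) -> p4) | p1))) = False <-> True = False
(p1 <-> ((((p5 & p4) <-> ((p6 -> p1) ^ p1)) -> p3) <-> (((p5 <-> p2) ^ p6) | (((p5 -> p6) -> p4) | p1)))) <-> p2 = False <-> True = False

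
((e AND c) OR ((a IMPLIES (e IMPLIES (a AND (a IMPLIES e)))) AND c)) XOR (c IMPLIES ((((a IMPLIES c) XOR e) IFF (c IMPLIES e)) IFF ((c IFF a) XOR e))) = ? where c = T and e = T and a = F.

T

Substituting c=T, e=T, a=F:
e AND c = T AND T = T
a IMPLIES e = F IMPLIES T = T
a AND (a IMPLIES e) = F AND T = F
e IMPLIES (a AND (a IMPLIES e)) = T IMPLIES F = F
a IMPLIES (e IMPLIES (a AND (a IMPLIES e))) = F IMPLIES F = T
(a IMPLIES (e IMPLIES (a AND (a IMPLIES e)))) AND c = T AND T = T
(e AND c) OR ((a IMPLIES (e IMPLIES (a AND (a IMPLIES e)))) AND c) = T OR T = T
a IMPLIES c = F IMPLIES T = T
(a IMPLIES c) XOR e = T XOR T = F
c IMPLIES e = T IMPLIES T = T
((a IMPLIES c) XOR e) IFF (c IMPLIES e) = F IFF T = F
c IFF a = T IFF F = F
(c IFF a) XOR e = F XOR T = T
(((a IMPLIES c) XOR e) IFF (c IMPLIES e)) IFF ((c IFF a) XOR e) = F IFF T = F
c IMPLIES ((((a IMPLIES c) XOR e) IFF (c IMPLIES e)) IFF ((c IFF a) XOR e)) = T IMPLIES F = F
((e AND c) OR ((a IMPLIES (e IMPLIES (a AND (a IMPLIES e)))) AND c)) XOR (c IMPLIES ((((a IMPLIES c) XOR e) IFF (c IMPLIES e)) IFF ((c IFF a) XOR e))) = T XOR F = T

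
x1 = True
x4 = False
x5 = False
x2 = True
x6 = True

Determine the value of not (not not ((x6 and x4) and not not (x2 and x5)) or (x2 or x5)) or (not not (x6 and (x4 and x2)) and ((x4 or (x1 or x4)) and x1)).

False

x6 and x4 = True and False = False
x2 and x5 = True and False = False
not (x2 and x5) = not False = True
not not (x2 and x5) = not True = False
(x6 and x4) and not not (x2 and x5) = False and False = False
not ((x6 and x4) and not not (x2 and x5)) = not False = True
not not ((x6 and x4) and not not (x2 and x5)) = not True = False
x2 or x5 = True or False = True
not not ((x6 and x4) and not not (x2 and x5)) or (x2 or x5) = False or True = True
not (not not ((x6 and x4) and not not (x2 and x5)) or (x2 or x5)) = not True = False
x4 and x2 = False and True = False
x6 and (x4 and x2) = True and False = False
not (x6 and (x4 and x2)) = not False = True
not not (x6 and (x4 and x2)) = not True = False
x1 or x4 = True or False = True
x4 or (x1 or x4) = False or True = True
(x4 or (x1 or x4)) and x1 = True and True = True
not not (x6 and (x4 and x2)) and ((x4 or (x1 or x4)) and x1) = False and True = False
not (not not ((x6 and x4) and not not (x2 and x5)) or (x2 or x5)) or (not not (x6 and (x4 and x2)) and ((x4 or (x1 or x4)) and x1)) = False or False = False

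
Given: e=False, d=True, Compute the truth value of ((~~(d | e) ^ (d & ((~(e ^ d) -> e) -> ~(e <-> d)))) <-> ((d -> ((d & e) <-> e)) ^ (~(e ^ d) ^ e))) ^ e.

d | e = True | False = True
~(d | e) = ~True = False
~~(d | e) = ~False = True
e ^ d = False ^ True = True
~(e ^ d) = ~True = False
~(e ^ d) -> e = False -> False = True
e <-> d = False <-> True = False
~(e <-> d) = ~False = True
(~(e ^ d) -> e) -> ~(e <-> d) = True -> True = True
d & ((~(e ^ d) -> e) -> ~(e <-> d)) = True & True = True
~~(d | e) ^ (d & ((~(e ^ d) -> e) -> ~(e <-> d))) = True ^ True = False
d & e = True & False = False
(d & e) <-> e = False <-> False = True
d -> ((d & e) <-> e) = True -> True = True
e ^ d = False ^ True = True
~(e ^ d) = ~True = False
~(e ^ d) ^ e = False ^ False = False
(d -> ((d & e) <-> e)) ^ (~(e ^ d) ^ e) = True ^ False = True
(~~(d | e) ^ (d & ((~(e ^ d) -> e) -> ~(e <-> d)))) <-> ((d -> ((d & e) <-> e)) ^ (~(e ^ d) ^ e)) = False <-> True = False
((~~(d | e) ^ (d & ((~(e ^ d) -> e) -> ~(e <-> d)))) <-> ((d -> ((d & e) <-> e)) ^ (~(e ^ d) ^ e))) ^ e = False ^ False = False

False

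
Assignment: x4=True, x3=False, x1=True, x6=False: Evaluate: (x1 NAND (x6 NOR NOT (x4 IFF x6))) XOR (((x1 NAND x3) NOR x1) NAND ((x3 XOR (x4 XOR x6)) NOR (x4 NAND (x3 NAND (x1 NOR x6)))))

False

x4 IFF x6 = True IFF False = False
NOT (x4 IFF x6) = NOT False = True
x6 NOR NOT (x4 IFF x6) = False NOR True = False
x1 NAND (x6 NOR NOT (x4 IFF x6)) = True NAND False = True
x1 NAND x3 = True NAND False = True
(x1 NAND x3) NOR x1 = True NOR True = False
x4 XOR x6 = True XOR False = True
x3 XOR (x4 XOR x6) = False XOR True = True
x1 NOR x6 = True NOR False = False
x3 NAND (x1 NOR x6) = False NAND False = True
x4 NAND (x3 NAND (x1 NOR x6)) = True NAND True = False
(x3 XOR (x4 XOR x6)) NOR (x4 NAND (x3 NAND (x1 NOR x6))) = True NOR False = False
((x1 NAND x3) NOR x1) NAND ((x3 XOR (x4 XOR x6)) NOR (x4 NAND (x3 NAND (x1 NOR x6)))) = False NAND False = True
(x1 NAND (x6 NOR NOT (x4 IFF x6))) XOR (((x1 NAND x3) NOR x1) NAND ((x3 XOR (x4 XOR x6)) NOR (x4 NAND (x3 NAND (x1 NOR x6))))) = True XOR True = False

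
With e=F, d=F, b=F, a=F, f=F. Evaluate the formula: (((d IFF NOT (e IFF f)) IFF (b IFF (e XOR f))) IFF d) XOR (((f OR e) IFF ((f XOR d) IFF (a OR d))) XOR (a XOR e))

Substituting e=F, d=F, b=F, a=F, f=F:
e IFF f = F IFF F = T
NOT (e IFF f) = NOT T = F
d IFF NOT (e IFF f) = F IFF F = T
e XOR f = F XOR F = F
b IFF (e XOR f) = F IFF F = T
(d IFF NOT (e IFF f)) IFF (b IFF (e XOR f)) = T IFF T = T
((d IFF NOT (e IFF f)) IFF (b IFF (e XOR f))) IFF d = T IFF F = F
f OR e = F OR F = F
f XOR d = F XOR F = F
a OR d = F OR F = F
(f XOR d) IFF (a OR d) = F IFF F = T
(f OR e) IFF ((f XOR d) IFF (a OR d)) = F IFF T = F
a XOR e = F XOR F = F
((f OR e) IFF ((f XOR d) IFF (a OR d))) XOR (a XOR e) = F XOR F = F
(((d IFF NOT (e IFF f)) IFF (b IFF (e XOR f))) IFF d) XOR (((f OR e) IFF ((f XOR d) IFF (a OR d))) XOR (a XOR e)) = F XOR F = F

F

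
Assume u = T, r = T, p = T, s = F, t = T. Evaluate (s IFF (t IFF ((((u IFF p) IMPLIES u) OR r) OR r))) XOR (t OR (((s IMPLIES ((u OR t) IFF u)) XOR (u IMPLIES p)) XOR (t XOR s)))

T

u IFF p = T IFF T = T
(u IFF p) IMPLIES u = T IMPLIES T = T
((u IFF p) IMPLIES u) OR r = T OR T = T
(((u IFF p) IMPLIES u) OR r) OR r = T OR T = T
t IFF ((((u IFF p) IMPLIES u) OR r) OR r) = T IFF T = T
s IFF (t IFF ((((u IFF p) IMPLIES u) OR r) OR r)) = F IFF T = F
u OR t = T OR T = T
(u OR t) IFF u = T IFF T = T
s IMPLIES ((u OR t) IFF u) = F IMPLIES T = T
u IMPLIES p = T IMPLIES T = T
(s IMPLIES ((u OR t) IFF u)) XOR (u IMPLIES p) = T XOR T = F
t XOR s = T XOR F = T
((s IMPLIES ((u OR t) IFF u)) XOR (u IMPLIES p)) XOR (t XOR s) = F XOR T = T
t OR (((s IMPLIES ((u OR t) IFF u)) XOR (u IMPLIES p)) XOR (t XOR s)) = T OR T = T
(s IFF (t IFF ((((u IFF p) IMPLIES u) OR r) OR r))) XOR (t OR (((s IMPLIES ((u OR t) IFF u)) XOR (u IMPLIES p)) XOR (t XOR s))) = F XOR T = T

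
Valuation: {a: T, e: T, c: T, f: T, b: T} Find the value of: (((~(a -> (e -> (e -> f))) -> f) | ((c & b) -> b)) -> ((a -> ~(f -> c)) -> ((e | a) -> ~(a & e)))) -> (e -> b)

T

e -> f = T -> T = T
e -> (e -> f) = T -> T = T
a -> (e -> (e -> f)) = T -> T = T
~(a -> (e -> (e -> f))) = ~T = F
~(a -> (e -> (e -> f))) -> f = F -> T = T
c & b = T & T = T
(c & b) -> b = T -> T = T
(~(a -> (e -> (e -> f))) -> f) | ((c & b) -> b) = T | T = T
f -> c = T -> T = T
~(f -> c) = ~T = F
a -> ~(f -> c) = T -> F = F
e | a = T | T = T
a & e = T & T = T
~(a & e) = ~T = F
(e | a) -> ~(a & e) = T -> F = F
(a -> ~(f -> c)) -> ((e | a) -> ~(a & e)) = F -> F = T
((~(a -> (e -> (e -> f))) -> f) | ((c & b) -> b)) -> ((a -> ~(f -> c)) -> ((e | a) -> ~(a & e))) = T -> T = T
e -> b = T -> T = T
(((~(a -> (e -> (e -> f))) -> f) | ((c & b) -> b)) -> ((a -> ~(f -> c)) -> ((e | a) -> ~(a & e)))) -> (e -> b) = T -> T = T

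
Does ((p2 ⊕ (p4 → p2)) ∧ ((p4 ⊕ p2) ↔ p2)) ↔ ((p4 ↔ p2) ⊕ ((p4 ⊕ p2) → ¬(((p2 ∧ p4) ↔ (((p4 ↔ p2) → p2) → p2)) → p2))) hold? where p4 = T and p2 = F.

p4 → p2 = T → F = F
p2 ⊕ (p4 → p2) = F ⊕ F = F
p4 ⊕ p2 = T ⊕ F = T
(p4 ⊕ p2) ↔ p2 = T ↔ F = F
(p2 ⊕ (p4 → p2)) ∧ ((p4 ⊕ p2) ↔ p2) = F ∧ F = F
p4 ↔ p2 = T ↔ F = F
p4 ⊕ p2 = T ⊕ F = T
p2 ∧ p4 = F ∧ T = F
p4 ↔ p2 = T ↔ F = F
(p4 ↔ p2) → p2 = F → F = T
((p4 ↔ p2) → p2) → p2 = T → F = F
(p2 ∧ p4) ↔ (((p4 ↔ p2) → p2) → p2) = F ↔ F = T
((p2 ∧ p4) ↔ (((p4 ↔ p2) → p2) → p2)) → p2 = T → F = F
¬(((p2 ∧ p4) ↔ (((p4 ↔ p2) → p2) → p2)) → p2) = ¬F = T
(p4 ⊕ p2) → ¬(((p2 ∧ p4) ↔ (((p4 ↔ p2) → p2) → p2)) → p2) = T → T = T
(p4 ↔ p2) ⊕ ((p4 ⊕ p2) → ¬(((p2 ∧ p4) ↔ (((p4 ↔ p2) → p2) → p2)) → p2)) = F ⊕ T = T
((p2 ⊕ (p4 → p2)) ∧ ((p4 ⊕ p2) ↔ p2)) ↔ ((p4 ↔ p2) ⊕ ((p4 ⊕ p2) → ¬(((p2 ∧ p4) ↔ (((p4 ↔ p2) → p2) → p2)) → p2))) = F ↔ T = F

F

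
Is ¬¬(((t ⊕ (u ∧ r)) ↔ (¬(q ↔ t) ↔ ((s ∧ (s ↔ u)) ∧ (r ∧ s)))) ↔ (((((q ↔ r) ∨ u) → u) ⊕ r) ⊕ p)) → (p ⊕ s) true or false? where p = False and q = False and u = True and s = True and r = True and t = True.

u ∧ r = True ∧ True = True
t ⊕ (u ∧ r) = True ⊕ True = False
q ↔ t = False ↔ True = False
¬(q ↔ t) = ¬False = True
s ↔ u = True ↔ True = True
s ∧ (s ↔ u) = True ∧ True = True
r ∧ s = True ∧ True = True
(s ∧ (s ↔ u)) ∧ (r ∧ s) = True ∧ True = True
¬(q ↔ t) ↔ ((s ∧ (s ↔ u)) ∧ (r ∧ s)) = True ↔ True = True
(t ⊕ (u ∧ r)) ↔ (¬(q ↔ t) ↔ ((s ∧ (s ↔ u)) ∧ (r ∧ s))) = False ↔ True = False
q ↔ r = False ↔ True = False
(q ↔ r) ∨ u = False ∨ True = True
((q ↔ r) ∨ u) → u = True → True = True
(((q ↔ r) ∨ u) → u) ⊕ r = True ⊕ True = False
((((q ↔ r) ∨ u) → u) ⊕ r) ⊕ p = False ⊕ False = False
((t ⊕ (u ∧ r)) ↔ (¬(q ↔ t) ↔ ((s ∧ (s ↔ u)) ∧ (r ∧ s)))) ↔ (((((q ↔ r) ∨ u) → u) ⊕ r) ⊕ p) = False ↔ False = True
¬(((t ⊕ (u ∧ r)) ↔ (¬(q ↔ t) ↔ ((s ∧ (s ↔ u)) ∧ (r ∧ s)))) ↔ (((((q ↔ r) ∨ u) → u) ⊕ r) ⊕ p)) = ¬True = False
¬¬(((t ⊕ (u ∧ r)) ↔ (¬(q ↔ t) ↔ ((s ∧ (s ↔ u)) ∧ (r ∧ s)))) ↔ (((((q ↔ r) ∨ u) → u) ⊕ r) ⊕ p)) = ¬False = True
p ⊕ s = False ⊕ True = True
¬¬(((t ⊕ (u ∧ r)) ↔ (¬(q ↔ t) ↔ ((s ∧ (s ↔ u)) ∧ (r ∧ s)))) ↔ (((((q ↔ r) ∨ u) → u) ⊕ r) ⊕ p)) → (p ⊕ s) = True → True = True

True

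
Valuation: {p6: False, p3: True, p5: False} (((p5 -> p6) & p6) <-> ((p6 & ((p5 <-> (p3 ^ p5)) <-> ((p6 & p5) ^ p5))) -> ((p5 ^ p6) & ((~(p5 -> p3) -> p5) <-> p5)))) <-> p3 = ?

p5 -> p6 = False -> False = True
(p5 -> p6) & p6 = True & False = False
p3 ^ p5 = True ^ False = True
p5 <-> (p3 ^ p5) = False <-> True = False
p6 & p5 = False & False = False
(p6 & p5) ^ p5 = False ^ False = False
(p5 <-> (p3 ^ p5)) <-> ((p6 & p5) ^ p5) = False <-> False = True
p6 & ((p5 <-> (p3 ^ p5)) <-> ((p6 & p5) ^ p5)) = False & True = False
p5 ^ p6 = False ^ False = False
p5 -> p3 = False -> True = True
~(p5 -> p3) = ~True = False
~(p5 -> p3) -> p5 = False -> False = True
(~(p5 -> p3) -> p5) <-> p5 = True <-> False = False
(p5 ^ p6) & ((~(p5 -> p3) -> p5) <-> p5) = False & False = False
(p6 & ((p5 <-> (p3 ^ p5)) <-> ((p6 & p5) ^ p5))) -> ((p5 ^ p6) & ((~(p5 -> p3) -> p5) <-> p5)) = False -> False = True
((p5 -> p6) & p6) <-> ((p6 & ((p5 <-> (p3 ^ p5)) <-> ((p6 & p5) ^ p5))) -> ((p5 ^ p6) & ((~(p5 -> p3) -> p5) <-> p5))) = False <-> True = False
(((p5 -> p6) & p6) <-> ((p6 & ((p5 <-> (p3 ^ p5)) <-> ((p6 & p5) ^ p5))) -> ((p5 ^ p6) & ((~(p5 -> p3) -> p5) <-> p5)))) <-> p3 = False <-> True = False

False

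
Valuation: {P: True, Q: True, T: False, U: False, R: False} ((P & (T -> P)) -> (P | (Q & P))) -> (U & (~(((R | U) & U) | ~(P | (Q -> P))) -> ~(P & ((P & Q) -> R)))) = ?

False

T -> P = False -> True = True
P & (T -> P) = True & True = True
Q & P = True & True = True
P | (Q & P) = True | True = True
(P & (T -> P)) -> (P | (Q & P)) = True -> True = True
R | U = False | False = False
(R | U) & U = False & False = False
Q -> P = True -> True = True
P | (Q -> P) = True | True = True
~(P | (Q -> P)) = ~True = False
((R | U) & U) | ~(P | (Q -> P)) = False | False = False
~(((R | U) & U) | ~(P | (Q -> P))) = ~False = True
P & Q = True & True = True
(P & Q) -> R = True -> False = False
P & ((P & Q) -> R) = True & False = False
~(P & ((P & Q) -> R)) = ~False = True
~(((R | U) & U) | ~(P | (Q -> P))) -> ~(P & ((P & Q) -> R)) = True -> True = True
U & (~(((R | U) & U) | ~(P | (Q -> P))) -> ~(P & ((P & Q) -> R))) = False & True = False
((P & (T -> P)) -> (P | (Q & P))) -> (U & (~(((R | U) & U) | ~(P | (Q -> P))) -> ~(P & ((P & Q) -> R)))) = True -> False = False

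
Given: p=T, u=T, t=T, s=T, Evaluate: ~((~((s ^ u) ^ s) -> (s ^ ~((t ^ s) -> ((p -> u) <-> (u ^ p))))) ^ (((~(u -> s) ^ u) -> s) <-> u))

Substituting p=T, u=T, t=T, s=T:
s ^ u = T ^ T = F
(s ^ u) ^ s = F ^ T = T
~((s ^ u) ^ s) = ~T = F
t ^ s = T ^ T = F
p -> u = T -> T = T
u ^ p = T ^ T = F
(p -> u) <-> (u ^ p) = T <-> F = F
(t ^ s) -> ((p -> u) <-> (u ^ p)) = F -> F = T
~((t ^ s) -> ((p -> u) <-> (u ^ p))) = ~T = F
s ^ ~((t ^ s) -> ((p -> u) <-> (u ^ p))) = T ^ F = T
~((s ^ u) ^ s) -> (s ^ ~((t ^ s) -> ((p -> u) <-> (u ^ p)))) = F -> T = T
u -> s = T -> T = T
~(u -> s) = ~T = F
~(u -> s) ^ u = F ^ T = T
(~(u -> s) ^ u) -> s = T -> T = T
((~(u -> s) ^ u) -> s) <-> u = T <-> T = T
(~((s ^ u) ^ s) -> (s ^ ~((t ^ s) -> ((p -> u) <-> (u ^ p))))) ^ (((~(u -> s) ^ u) -> s) <-> u) = T ^ T = F
~((~((s ^ u) ^ s) -> (s ^ ~((t ^ s) -> ((p -> u) <-> (u ^ p))))) ^ (((~(u -> s) ^ u) -> s) <-> u)) = ~F = T

T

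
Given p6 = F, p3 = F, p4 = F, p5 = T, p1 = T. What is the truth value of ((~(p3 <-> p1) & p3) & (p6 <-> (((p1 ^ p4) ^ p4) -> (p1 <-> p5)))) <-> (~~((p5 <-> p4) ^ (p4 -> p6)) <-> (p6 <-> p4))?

F

p3 <-> p1 = F <-> T = F
~(p3 <-> p1) = ~F = T
~(p3 <-> p1) & p3 = T & F = F
p1 ^ p4 = T ^ F = T
(p1 ^ p4) ^ p4 = T ^ F = T
p1 <-> p5 = T <-> T = T
((p1 ^ p4) ^ p4) -> (p1 <-> p5) = T -> T = T
p6 <-> (((p1 ^ p4) ^ p4) -> (p1 <-> p5)) = F <-> T = F
(~(p3 <-> p1) & p3) & (p6 <-> (((p1 ^ p4) ^ p4) -> (p1 <-> p5))) = F & F = F
p5 <-> p4 = T <-> F = F
p4 -> p6 = F -> F = T
(p5 <-> p4) ^ (p4 -> p6) = F ^ T = T
~((p5 <-> p4) ^ (p4 -> p6)) = ~T = F
~~((p5 <-> p4) ^ (p4 -> p6)) = ~F = T
p6 <-> p4 = F <-> F = T
~~((p5 <-> p4) ^ (p4 -> p6)) <-> (p6 <-> p4) = T <-> T = T
((~(p3 <-> p1) & p3) & (p6 <-> (((p1 ^ p4) ^ p4) -> (p1 <-> p5)))) <-> (~~((p5 <-> p4) ^ (p4 -> p6)) <-> (p6 <-> p4)) = F <-> T = F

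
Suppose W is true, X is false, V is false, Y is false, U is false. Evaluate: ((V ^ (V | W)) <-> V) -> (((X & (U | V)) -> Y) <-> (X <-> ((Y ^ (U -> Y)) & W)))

V | W = False | True = True
V ^ (V | W) = False ^ True = True
(V ^ (V | W)) <-> V = True <-> False = False
U | V = False | False = False
X & (U | V) = False & False = False
(X & (U | V)) -> Y = False -> False = True
U -> Y = False -> False = True
Y ^ (U -> Y) = False ^ True = True
(Y ^ (U -> Y)) & W = True & True = True
X <-> ((Y ^ (U -> Y)) & W) = False <-> True = False
((X & (U | V)) -> Y) <-> (X <-> ((Y ^ (U -> Y)) & W)) = True <-> False = False
((V ^ (V | W)) <-> V) -> (((X & (U | V)) -> Y) <-> (X <-> ((Y ^ (U -> Y)) & W))) = False -> False = True

True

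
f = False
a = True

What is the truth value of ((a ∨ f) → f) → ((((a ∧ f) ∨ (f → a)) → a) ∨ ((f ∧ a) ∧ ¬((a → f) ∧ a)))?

True

Substituting f=False, a=True:
a ∨ f = True ∨ False = True
(a ∨ f) → f = True → False = False
a ∧ f = True ∧ False = False
f → a = False → True = True
(a ∧ f) ∨ (f → a) = False ∨ True = True
((a ∧ f) ∨ (f → a)) → a = True → True = True
f ∧ a = False ∧ True = False
a → f = True → False = False
(a → f) ∧ a = False ∧ True = False
¬((a → f) ∧ a) = ¬False = True
(f ∧ a) ∧ ¬((a → f) ∧ a) = False ∧ True = False
(((a ∧ f) ∨ (f → a)) → a) ∨ ((f ∧ a) ∧ ¬((a → f) ∧ a)) = True ∨ False = True
((a ∨ f) → f) → ((((a ∧ f) ∨ (f → a)) → a) ∨ ((f ∧ a) ∧ ¬((a → f) ∧ a))) = False → True = True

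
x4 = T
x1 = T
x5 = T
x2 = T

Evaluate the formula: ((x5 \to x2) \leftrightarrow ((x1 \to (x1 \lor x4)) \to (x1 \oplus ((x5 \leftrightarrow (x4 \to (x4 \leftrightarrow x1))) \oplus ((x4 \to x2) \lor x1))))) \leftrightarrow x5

Substituting x4=T, x1=T, x5=T, x2=T:
x5 \to x2 = T \to T = T
x1 \lor x4 = T \lor T = T
x1 \to (x1 \lor x4) = T \to T = T
x4 \leftrightarrow x1 = T \leftrightarrow T = T
x4 \to (x4 \leftrightarrow x1) = T \to T = T
x5 \leftrightarrow (x4 \to (x4 \leftrightarrow x1)) = T \leftrightarrow T = T
x4 \to x2 = T \to T = T
(x4 \to x2) \lor x1 = T \lor T = T
(x5 \leftrightarrow (x4 \to (x4 \leftrightarrow x1))) \oplus ((x4 \to x2) \lor x1) = T \oplus T = F
x1 \oplus ((x5 \leftrightarrow (x4 \to (x4 \leftrightarrow x1))) \oplus ((x4 \to x2) \lor x1)) = T \oplus F = T
(x1 \to (x1 \lor x4)) \to (x1 \oplus ((x5 \leftrightarrow (x4 \to (x4 \leftrightarrow x1))) \oplus ((x4 \to x2) \lor x1))) = T \to T = T
(x5 \to x2) \leftrightarrow ((x1 \to (x1 \lor x4)) \to (x1 \oplus ((x5 \leftrightarrow (x4 \to (x4 \leftrightarrow x1))) \oplus ((x4 \to x2) \lor x1)))) = T \leftrightarrow T = T
((x5 \to x2) \leftrightarrow ((x1 \to (x1 \lor x4)) \to (x1 \oplus ((x5 \leftrightarrow (x4 \to (x4 \leftrightarrow x1))) \oplus ((x4 \to x2) \lor x1))))) \leftrightarrow x5 = T \leftrightarrow T = T

T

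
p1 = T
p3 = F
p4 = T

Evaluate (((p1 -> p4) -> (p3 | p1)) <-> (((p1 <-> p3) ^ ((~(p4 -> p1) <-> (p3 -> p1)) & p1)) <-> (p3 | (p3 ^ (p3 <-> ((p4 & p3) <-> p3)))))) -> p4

T

Substituting p1=T, p3=F, p4=T:
p1 -> p4 = T -> T = T
p3 | p1 = F | T = T
(p1 -> p4) -> (p3 | p1) = T -> T = T
p1 <-> p3 = T <-> F = F
p4 -> p1 = T -> T = T
~(p4 -> p1) = ~T = F
p3 -> p1 = F -> T = T
~(p4 -> p1) <-> (p3 -> p1) = F <-> T = F
(~(p4 -> p1) <-> (p3 -> p1)) & p1 = F & T = F
(p1 <-> p3) ^ ((~(p4 -> p1) <-> (p3 -> p1)) & p1) = F ^ F = F
p4 & p3 = T & F = F
(p4 & p3) <-> p3 = F <-> F = T
p3 <-> ((p4 & p3) <-> p3) = F <-> T = F
p3 ^ (p3 <-> ((p4 & p3) <-> p3)) = F ^ F = F
p3 | (p3 ^ (p3 <-> ((p4 & p3) <-> p3))) = F | F = F
((p1 <-> p3) ^ ((~(p4 -> p1) <-> (p3 -> p1)) & p1)) <-> (p3 | (p3 ^ (p3 <-> ((p4 & p3) <-> p3)))) = F <-> F = T
((p1 -> p4) -> (p3 | p1)) <-> (((p1 <-> p3) ^ ((~(p4 -> p1) <-> (p3 -> p1)) & p1)) <-> (p3 | (p3 ^ (p3 <-> ((p4 & p3) <-> p3))))) = T <-> T = T
(((p1 -> p4) -> (p3 | p1)) <-> (((p1 <-> p3) ^ ((~(p4 -> p1) <-> (p3 -> p1)) & p1)) <-> (p3 | (p3 ^ (p3 <-> ((p4 & p3) <-> p3)))))) -> p4 = T -> T = T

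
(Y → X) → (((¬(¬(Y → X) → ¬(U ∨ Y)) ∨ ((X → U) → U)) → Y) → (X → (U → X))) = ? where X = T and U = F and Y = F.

T

Y → X = F → T = T
Y → X = F → T = T
¬(Y → X) = ¬T = F
U ∨ Y = F ∨ F = F
¬(U ∨ Y) = ¬F = T
¬(Y → X) → ¬(U ∨ Y) = F → T = T
¬(¬(Y → X) → ¬(U ∨ Y)) = ¬T = F
X → U = T → F = F
(X → U) → U = F → F = T
¬(¬(Y → X) → ¬(U ∨ Y)) ∨ ((X → U) → U) = F ∨ T = T
(¬(¬(Y → X) → ¬(U ∨ Y)) ∨ ((X → U) → U)) → Y = T → F = F
U → X = F → T = T
X → (U → X) = T → T = T
((¬(¬(Y → X) → ¬(U ∨ Y)) ∨ ((X → U) → U)) → Y) → (X → (U → X)) = F → T = T
(Y → X) → (((¬(¬(Y → X) → ¬(U ∨ Y)) ∨ ((X → U) → U)) → Y) → (X → (U → X))) = T → T = T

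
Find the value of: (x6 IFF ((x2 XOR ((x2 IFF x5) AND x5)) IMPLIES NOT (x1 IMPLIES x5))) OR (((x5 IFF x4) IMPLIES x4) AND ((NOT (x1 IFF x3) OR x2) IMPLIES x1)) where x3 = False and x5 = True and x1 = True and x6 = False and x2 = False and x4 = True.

x2 IFF x5 = False IFF True = False
(x2 IFF x5) AND x5 = False AND True = False
x2 XOR ((x2 IFF x5) AND x5) = False XOR False = False
x1 IMPLIES x5 = True IMPLIES True = True
NOT (x1 IMPLIES x5) = NOT True = False
(x2 XOR ((x2 IFF x5) AND x5)) IMPLIES NOT (x1 IMPLIES x5) = False IMPLIES False = True
x6 IFF ((x2 XOR ((x2 IFF x5) AND x5)) IMPLIES NOT (x1 IMPLIES x5)) = False IFF True = False
x5 IFF x4 = True IFF True = True
(x5 IFF x4) IMPLIES x4 = True IMPLIES True = True
x1 IFF x3 = True IFF False = False
NOT (x1 IFF x3) = NOT False = True
NOT (x1 IFF x3) OR x2 = True OR False = True
(NOT (x1 IFF x3) OR x2) IMPLIES x1 = True IMPLIES True = True
((x5 IFF x4) IMPLIES x4) AND ((NOT (x1 IFF x3) OR x2) IMPLIES x1) = True AND True = True
(x6 IFF ((x2 XOR ((x2 IFF x5) AND x5)) IMPLIES NOT (x1 IMPLIES x5))) OR (((x5 IFF x4) IMPLIES x4) AND ((NOT (x1 IFF x3) OR x2) IMPLIES x1)) = False OR True = True

True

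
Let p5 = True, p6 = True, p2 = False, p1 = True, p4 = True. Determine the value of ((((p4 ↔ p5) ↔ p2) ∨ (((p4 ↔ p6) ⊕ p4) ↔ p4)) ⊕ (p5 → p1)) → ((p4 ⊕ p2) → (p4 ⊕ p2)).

True

Substituting p5=True, p6=True, p2=False, p1=True, p4=True:
p4 ↔ p5 = True ↔ True = True
(p4 ↔ p5) ↔ p2 = True ↔ False = False
p4 ↔ p6 = True ↔ True = True
(p4 ↔ p6) ⊕ p4 = True ⊕ True = False
((p4 ↔ p6) ⊕ p4) ↔ p4 = False ↔ True = False
((p4 ↔ p5) ↔ p2) ∨ (((p4 ↔ p6) ⊕ p4) ↔ p4) = False ∨ False = False
p5 → p1 = True → True = True
(((p4 ↔ p5) ↔ p2) ∨ (((p4 ↔ p6) ⊕ p4) ↔ p4)) ⊕ (p5 → p1) = False ⊕ True = True
p4 ⊕ p2 = True ⊕ False = True
p4 ⊕ p2 = True ⊕ False = True
(p4 ⊕ p2) → (p4 ⊕ p2) = True → True = True
((((p4 ↔ p5) ↔ p2) ∨ (((p4 ↔ p6) ⊕ p4) ↔ p4)) ⊕ (p5 → p1)) → ((p4 ⊕ p2) → (p4 ⊕ p2)) = True → True = True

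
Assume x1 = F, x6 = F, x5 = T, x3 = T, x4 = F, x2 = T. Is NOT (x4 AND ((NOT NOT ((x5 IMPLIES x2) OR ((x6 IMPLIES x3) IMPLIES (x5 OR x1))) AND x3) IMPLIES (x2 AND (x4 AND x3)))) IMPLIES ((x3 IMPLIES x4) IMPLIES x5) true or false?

T

x5 IMPLIES x2 = T IMPLIES T = T
x6 IMPLIES x3 = F IMPLIES T = T
x5 OR x1 = T OR F = T
(x6 IMPLIES x3) IMPLIES (x5 OR x1) = T IMPLIES T = T
(x5 IMPLIES x2) OR ((x6 IMPLIES x3) IMPLIES (x5 OR x1)) = T OR T = T
NOT ((x5 IMPLIES x2) OR ((x6 IMPLIES x3) IMPLIES (x5 OR x1))) = NOT T = F
NOT NOT ((x5 IMPLIES x2) OR ((x6 IMPLIES x3) IMPLIES (x5 OR x1))) = NOT F = T
NOT NOT ((x5 IMPLIES x2) OR ((x6 IMPLIES x3) IMPLIES (x5 OR x1))) AND x3 = T AND T = T
x4 AND x3 = F AND T = F
x2 AND (x4 AND x3) = T AND F = F
(NOT NOT ((x5 IMPLIES x2) OR ((x6 IMPLIES x3) IMPLIES (x5 OR x1))) AND x3) IMPLIES (x2 AND (x4 AND x3)) = T IMPLIES F = F
x4 AND ((NOT NOT ((x5 IMPLIES x2) OR ((x6 IMPLIES x3) IMPLIES (x5 OR x1))) AND x3) IMPLIES (x2 AND (x4 AND x3))) = F AND F = F
NOT (x4 AND ((NOT NOT ((x5 IMPLIES x2) OR ((x6 IMPLIES x3) IMPLIES (x5 OR x1))) AND x3) IMPLIES (x2 AND (x4 AND x3)))) = NOT F = T
x3 IMPLIES x4 = T IMPLIES F = F
(x3 IMPLIES x4) IMPLIES x5 = F IMPLIES T = T
NOT (x4 AND ((NOT NOT ((x5 IMPLIES x2) OR ((x6 IMPLIES x3) IMPLIES (x5 OR x1))) AND x3) IMPLIES (x2 AND (x4 AND x3)))) IMPLIES ((x3 IMPLIES x4) IMPLIES x5) = T IMPLIES T = T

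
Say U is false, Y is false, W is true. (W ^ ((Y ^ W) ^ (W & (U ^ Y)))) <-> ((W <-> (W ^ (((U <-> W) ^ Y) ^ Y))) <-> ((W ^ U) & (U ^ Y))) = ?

1

Y ^ W = 0 ^ 1 = 1
U ^ Y = 0 ^ 0 = 0
W & (U ^ Y) = 1 & 0 = 0
(Y ^ W) ^ (W & (U ^ Y)) = 1 ^ 0 = 1
W ^ ((Y ^ W) ^ (W & (U ^ Y))) = 1 ^ 1 = 0
U <-> W = 0 <-> 1 = 0
(U <-> W) ^ Y = 0 ^ 0 = 0
((U <-> W) ^ Y) ^ Y = 0 ^ 0 = 0
W ^ (((U <-> W) ^ Y) ^ Y) = 1 ^ 0 = 1
W <-> (W ^ (((U <-> W) ^ Y) ^ Y)) = 1 <-> 1 = 1
W ^ U = 1 ^ 0 = 1
U ^ Y = 0 ^ 0 = 0
(W ^ U) & (U ^ Y) = 1 & 0 = 0
(W <-> (W ^ (((U <-> W) ^ Y) ^ Y))) <-> ((W ^ U) & (U ^ Y)) = 1 <-> 0 = 0
(W ^ ((Y ^ W) ^ (W & (U ^ Y)))) <-> ((W <-> (W ^ (((U <-> W) ^ Y) ^ Y))) <-> ((W ^ U) & (U ^ Y))) = 0 <-> 0 = 1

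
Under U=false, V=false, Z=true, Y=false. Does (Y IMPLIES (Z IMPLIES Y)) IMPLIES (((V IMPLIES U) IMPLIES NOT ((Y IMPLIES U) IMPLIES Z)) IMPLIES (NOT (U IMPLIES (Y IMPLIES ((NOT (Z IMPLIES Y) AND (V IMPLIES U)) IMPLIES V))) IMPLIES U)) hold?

true

Substituting U=false, V=false, Z=true, Y=false:
Z IMPLIES Y = true IMPLIES false = false
Y IMPLIES (Z IMPLIES Y) = false IMPLIES false = true
V IMPLIES U = false IMPLIES false = true
Y IMPLIES U = false IMPLIES false = true
(Y IMPLIES U) IMPLIES Z = true IMPLIES true = true
NOT ((Y IMPLIES U) IMPLIES Z) = NOT true = false
(V IMPLIES U) IMPLIES NOT ((Y IMPLIES U) IMPLIES Z) = true IMPLIES false = false
Z IMPLIES Y = true IMPLIES false = false
NOT (Z IMPLIES Y) = NOT false = true
V IMPLIES U = false IMPLIES false = true
NOT (Z IMPLIES Y) AND (V IMPLIES U) = true AND true = true
(NOT (Z IMPLIES Y) AND (V IMPLIES U)) IMPLIES V = true IMPLIES false = false
Y IMPLIES ((NOT (Z IMPLIES Y) AND (V IMPLIES U)) IMPLIES V) = false IMPLIES false = true
U IMPLIES (Y IMPLIES ((NOT (Z IMPLIES Y) AND (V IMPLIES U)) IMPLIES V)) = false IMPLIES true = true
NOT (U IMPLIES (Y IMPLIES ((NOT (Z IMPLIES Y) AND (V IMPLIES U)) IMPLIES V))) = NOT true = false
NOT (U IMPLIES (Y IMPLIES ((NOT (Z IMPLIES Y) AND (V IMPLIES U)) IMPLIES V))) IMPLIES U = false IMPLIES false = true
((V IMPLIES U) IMPLIES NOT ((Y IMPLIES U) IMPLIES Z)) IMPLIES (NOT (U IMPLIES (Y IMPLIES ((NOT (Z IMPLIES Y) AND (V IMPLIES U)) IMPLIES V))) IMPLIES U) = false IMPLIES true = true
(Y IMPLIES (Z IMPLIES Y)) IMPLIES (((V IMPLIES U) IMPLIES NOT ((Y IMPLIES U) IMPLIES Z)) IMPLIES (NOT (U IMPLIES (Y IMPLIES ((NOT (Z IMPLIES Y) AND (V IMPLIES U)) IMPLIES V))) IMPLIES U)) = true IMPLIES true = true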